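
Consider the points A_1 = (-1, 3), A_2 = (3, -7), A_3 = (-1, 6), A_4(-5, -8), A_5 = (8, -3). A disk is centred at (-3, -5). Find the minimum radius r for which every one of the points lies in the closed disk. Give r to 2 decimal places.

11.18

The required radius is the distance from (-3, -5) to the farthest point.
Squared distances: 68, 40, 125, 13, 125.
Maximum is 125, attained at A_3.
r = √125 ≈ 11.18.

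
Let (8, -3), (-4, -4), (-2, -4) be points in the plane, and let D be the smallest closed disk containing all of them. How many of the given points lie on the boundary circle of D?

Call the three points A, B, C in the order given.
Side lengths²: AB² = 145, AC² = 101, BC² = 4.
Since AB² = 145 ≥ 101 + 4 = 105, the angle opposite AB is not acute, so the smallest enclosing circle has AB as diameter.
Centre = midpoint of AB = (2, -3.5), r² = 145/4 = 36.25.
The points at distance exactly r from the centre are (8, -3), (-4, -4) — 2 points.

2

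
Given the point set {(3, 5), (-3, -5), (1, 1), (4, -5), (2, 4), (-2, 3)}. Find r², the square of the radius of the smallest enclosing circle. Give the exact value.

The minimum enclosing circle of a finite set is fixed by two of the points (as a diameter) or three (as a circumcircle).
The minimum enclosing circle is determined by three boundary points: (3, 5), (-3, -5), (4, -5).
Their circumcentre is (0.5, -0.3) with r² = 34.34.
The farthest remaining point (2, 4) is at distance² 20.74 ≤ 34.34.

34.34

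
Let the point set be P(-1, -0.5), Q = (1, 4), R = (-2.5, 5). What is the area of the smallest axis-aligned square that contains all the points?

The bounding box has width 3.5 and height 5.5.
An axis-aligned square enclosing the set must have side ≥ max(width, height).
So the minimum side is max(3.5, 5.5) = 5.5.
Area = 5.5² = 30.25.

30.25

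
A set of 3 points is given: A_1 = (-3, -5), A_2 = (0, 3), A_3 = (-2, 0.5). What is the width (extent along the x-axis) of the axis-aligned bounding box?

max x = 0, min x = -3, so width = 3.

3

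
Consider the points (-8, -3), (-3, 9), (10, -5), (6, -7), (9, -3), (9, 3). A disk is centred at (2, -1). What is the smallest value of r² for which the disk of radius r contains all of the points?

The required radius is the distance from (2, -1) to the farthest point.
Squared distances: 104, 125, 80, 52, 53, 65.
Maximum is 125, attained at (-3, 9).

125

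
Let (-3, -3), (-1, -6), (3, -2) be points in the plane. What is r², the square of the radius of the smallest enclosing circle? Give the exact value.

9.62

Call the three points A, B, C in the order given.
Side lengths²: AB² = 13, AC² = 37, BC² = 32.
Since AC² = 37 < 32 + 13 = 45, the triangle is acute, so the smallest enclosing circle is the circumcircle.
Circumcentre = (0.1, -3.1), r² = 9.62.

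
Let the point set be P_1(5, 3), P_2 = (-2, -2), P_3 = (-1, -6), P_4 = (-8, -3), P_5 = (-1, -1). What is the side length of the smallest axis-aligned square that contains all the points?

13

The bounding box has width 13 and height 9.
An axis-aligned square enclosing the set must have side ≥ max(width, height).
So the minimum side is max(13, 9) = 13.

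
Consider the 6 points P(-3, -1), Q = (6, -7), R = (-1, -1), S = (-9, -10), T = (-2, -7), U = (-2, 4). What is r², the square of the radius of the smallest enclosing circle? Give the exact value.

12025/162

The minimum enclosing circle of a finite set is fixed by two of the points (as a diameter) or three (as a circumcircle).
The minimum enclosing circle is determined by three boundary points: Q, S, U.
Their circumcentre is (-41/18, -83/18) with r² = 12025/162.
The farthest remaining point R is at distance² 2377/162 ≤ 12025/162.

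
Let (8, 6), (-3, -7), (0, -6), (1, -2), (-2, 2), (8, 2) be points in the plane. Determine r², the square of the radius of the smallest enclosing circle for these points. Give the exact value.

By Welzl's lemma the MEC is supported by two points (diametrically opposite) or three points (on a circumcircle).
The farthest pair is (8, 6)–(-3, -7) with squared distance 290. The circle on this segment as diameter has centre (2.5, -0.5) and r² = 290/4 = 72.5.
Check (0, -6): distance² to centre = 36.5 ≤ 72.5, so it lies inside.
All remaining points lie in this disk, and no smaller disk contains both endpoints, so this is the minimum enclosing circle.

72.5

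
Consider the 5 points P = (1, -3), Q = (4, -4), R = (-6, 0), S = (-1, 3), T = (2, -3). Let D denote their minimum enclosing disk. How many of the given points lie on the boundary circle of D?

2

The minimum enclosing circle of a finite set is fixed by two of the points (as a diameter) or three (as a circumcircle).
The farthest pair is Q–R with squared distance 116. The circle on this segment as diameter has centre (-1, -2) and r² = 116/4 = 29.
Check P: distance² to centre = 5 ≤ 29, so it lies inside.
All remaining points lie in this disk, and no smaller disk contains both endpoints, so this is the minimum enclosing circle.
The points at distance exactly r from the centre are Q, R — 2 points.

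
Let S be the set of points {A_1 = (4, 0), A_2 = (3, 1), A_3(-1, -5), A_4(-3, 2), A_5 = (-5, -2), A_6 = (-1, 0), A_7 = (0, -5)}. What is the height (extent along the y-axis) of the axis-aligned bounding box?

7

max y = 2, min y = -5, so height = 7.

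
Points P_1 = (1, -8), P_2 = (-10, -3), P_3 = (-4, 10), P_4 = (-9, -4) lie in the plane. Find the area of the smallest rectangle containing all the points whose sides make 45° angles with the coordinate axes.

218.5

In coordinates u = x + y, v = x − y the rectangle is axis-aligned; the map (x,y)→(u,v) scales areas by 2.
u-values: -7, -13, 6, -13; range = 6 − (-13) = 19.
v-values: 9, -7, -14, -5; range = 9 − (-14) = 23.
Area = (19 × 23) / 2 = 218.5.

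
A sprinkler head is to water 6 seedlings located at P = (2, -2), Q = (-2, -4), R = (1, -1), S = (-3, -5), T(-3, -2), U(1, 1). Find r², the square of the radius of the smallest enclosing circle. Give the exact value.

13

By Welzl's lemma the MEC is supported by two points (diametrically opposite) or three points (on a circumcircle).
The farthest pair is S–U with squared distance 52. The circle on this segment as diameter has centre (-1, -2) and r² = 52/4 = 13.
Check P: distance² to centre = 9 ≤ 13, so it lies inside.
All remaining points lie in this disk, and no smaller disk contains both endpoints, so this is the minimum enclosing circle.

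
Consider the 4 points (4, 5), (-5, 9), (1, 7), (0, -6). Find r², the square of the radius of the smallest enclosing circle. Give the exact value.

62.5

The minimum enclosing circle of a finite set is fixed by two of the points (as a diameter) or three (as a circumcircle).
The farthest pair is (-5, 9)–(0, -6) with squared distance 250. The circle on this segment as diameter has centre (-2.5, 1.5) and r² = 250/4 = 62.5.
Check (4, 5): distance² to centre = 54.5 ≤ 62.5, so it lies inside.
All remaining points lie in this disk, and no smaller disk contains both endpoints, so this is the minimum enclosing circle.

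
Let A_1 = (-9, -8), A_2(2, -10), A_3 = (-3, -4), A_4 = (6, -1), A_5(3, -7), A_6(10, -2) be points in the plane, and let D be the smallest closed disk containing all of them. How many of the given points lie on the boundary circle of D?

By Welzl's lemma the MEC is supported by two points (diametrically opposite) or three points (on a circumcircle).
The farthest pair is A_1–A_6 with squared distance 397. The circle on this segment as diameter has centre (0.5, -5) and r² = 397/4 = 99.25.
Check A_2: distance² to centre = 27.25 ≤ 99.25, so it lies inside.
All remaining points lie in this disk, and no smaller disk contains both endpoints, so this is the minimum enclosing circle.
The points at distance exactly r from the centre are A_1, A_6 — 2 points.

2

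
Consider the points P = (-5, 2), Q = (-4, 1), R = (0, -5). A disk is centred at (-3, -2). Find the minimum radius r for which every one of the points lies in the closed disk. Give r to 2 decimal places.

The required radius is the distance from (-3, -2) to the farthest point.
Squared distances: 20, 10, 18.
Maximum is 20, attained at P.
r = √20 ≈ 4.47.

4.47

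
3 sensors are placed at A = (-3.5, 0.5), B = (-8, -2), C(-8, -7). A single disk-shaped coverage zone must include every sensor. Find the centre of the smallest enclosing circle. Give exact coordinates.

Side lengths²: AB² = 26.5, AC² = 76.5, BC² = 25.
Since AC² = 76.5 ≥ 26.5 + 25 = 51.5, the angle opposite AC is not acute, so the smallest enclosing circle has AC as diameter.
Centre = midpoint of AC = (-5.75, -3.25), r² = 76.5/4 = 19.125.
Centre = (-5.75, -3.25).

(-5.75, -3.25)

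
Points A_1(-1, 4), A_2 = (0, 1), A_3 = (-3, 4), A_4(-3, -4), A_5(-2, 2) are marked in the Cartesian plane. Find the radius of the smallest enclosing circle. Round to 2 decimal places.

4.12

By Welzl's lemma the MEC is supported by two points (diametrically opposite) or three points (on a circumcircle).
The farthest pair is A_1–A_4 with squared distance 68. The circle on this segment as diameter has centre (-2, 0) and r² = 68/4 = 17.
Check A_2: distance² to centre = 5 ≤ 17, so it lies inside.
All remaining points lie in this disk, and no smaller disk contains both endpoints, so this is the minimum enclosing circle.
r = √17 ≈ 4.12.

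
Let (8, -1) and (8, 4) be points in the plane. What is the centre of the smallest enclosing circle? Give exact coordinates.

The smallest circle enclosing two points has them as diameter endpoints.
Centre = midpoint = (8, 1.5); r² = |(8, -1)−(8, 4)|²/4 = 25/4 = 6.25.
Centre = (8, 1.5).

(8, 1.5)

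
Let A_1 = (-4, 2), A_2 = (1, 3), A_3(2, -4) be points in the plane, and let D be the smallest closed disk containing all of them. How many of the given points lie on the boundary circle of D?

3

Side lengths²: A_1A_2² = 26, A_1A_3² = 72, A_2A_3² = 50.
Since A_1A_3² = 72 < 50 + 26 = 76, the triangle is acute, so the smallest enclosing circle is the circumcircle.
Circumcentre = (-5/6, -5/6), r² = 325/18.
The points at distance exactly r from the centre are A_1, A_2, A_3 — 3 points.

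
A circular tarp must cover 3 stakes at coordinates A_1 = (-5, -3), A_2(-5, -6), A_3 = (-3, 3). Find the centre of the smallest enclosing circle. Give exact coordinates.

Side lengths²: A_1A_2² = 9, A_1A_3² = 40, A_2A_3² = 85.
Since A_2A_3² = 85 ≥ 40 + 9 = 49, the angle opposite A_2A_3 is not acute, so the smallest enclosing circle has A_2A_3 as diameter.
Centre = midpoint of A_2A_3 = (-4, -1.5), r² = 85/4 = 21.25.
Centre = (-4, -1.5).

(-4, -1.5)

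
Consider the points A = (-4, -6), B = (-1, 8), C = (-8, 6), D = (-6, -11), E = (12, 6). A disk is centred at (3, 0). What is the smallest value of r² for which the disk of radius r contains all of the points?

The required radius is the distance from (3, 0) to the farthest point.
Squared distances: 85, 80, 157, 202, 117.
Maximum is 202, attained at D.

202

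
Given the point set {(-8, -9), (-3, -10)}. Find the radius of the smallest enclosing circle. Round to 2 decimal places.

2.55

The smallest circle enclosing two points has them as diameter endpoints.
Centre = midpoint = (-5.5, -9.5); r² = |(-8, -9)−(-3, -10)|²/4 = 26/4 = 6.5.
r = √(6.5) ≈ 2.55.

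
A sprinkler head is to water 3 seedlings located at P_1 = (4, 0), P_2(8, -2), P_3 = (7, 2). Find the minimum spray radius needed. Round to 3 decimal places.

2.374

Side lengths²: P_1P_2² = 20, P_1P_3² = 13, P_2P_3² = 17.
Since P_1P_2² = 20 < 17 + 13 = 30, the triangle is acute, so the smallest enclosing circle is the circumcircle.
Circumcentre = (89/14, -2/7), r² = 1105/196.
r = √(1105/196) ≈ 2.374.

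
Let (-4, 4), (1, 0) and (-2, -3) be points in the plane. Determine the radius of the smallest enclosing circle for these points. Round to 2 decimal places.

3.66

Call the three points A, B, C in the order given.
Side lengths²: AB² = 41, AC² = 53, BC² = 18.
Since AC² = 53 < 41 + 18 = 59, the triangle is acute, so the smallest enclosing circle is the circumcircle.
Circumcentre = (-47/18, 11/18), r² = 2173/162.
r = √(2173/162) ≈ 3.66.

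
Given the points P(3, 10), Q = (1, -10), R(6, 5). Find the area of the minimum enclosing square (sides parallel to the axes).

The bounding box has width 5 and height 20.
An axis-aligned square enclosing the set must have side ≥ max(width, height).
So the minimum side is max(5, 20) = 20.
Area = 20² = 400.

400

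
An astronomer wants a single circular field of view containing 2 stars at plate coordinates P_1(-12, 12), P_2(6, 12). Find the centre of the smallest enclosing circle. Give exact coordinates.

(-3, 12)

The smallest circle enclosing two points has them as diameter endpoints.
Centre = midpoint = (-3, 12); r² = |P_1P_2|²/4 = 324/4 = 81.
Centre = (-3, 12).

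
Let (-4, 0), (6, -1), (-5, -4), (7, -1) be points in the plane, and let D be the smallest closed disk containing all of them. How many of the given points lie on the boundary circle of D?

The farthest pair is (-5, -4)–(7, -1) with squared distance 153. The circle on this segment as diameter has centre (1, -2.5) and r² = 153/4 = 38.25.
Check (-4, 0): distance² to centre = 31.25 ≤ 38.25, so it lies inside.
All remaining points lie in this disk, and no smaller disk contains both endpoints, so this is the minimum enclosing circle.
The points at distance exactly r from the centre are (-5, -4), (7, -1) — 2 points.

2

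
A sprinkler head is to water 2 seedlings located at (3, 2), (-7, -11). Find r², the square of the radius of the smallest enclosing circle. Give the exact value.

67.25

The smallest circle enclosing two points has them as diameter endpoints.
Centre = midpoint = (-2, -4.5); r² = |(3, 2)−(-7, -11)|²/4 = 269/4 = 67.25.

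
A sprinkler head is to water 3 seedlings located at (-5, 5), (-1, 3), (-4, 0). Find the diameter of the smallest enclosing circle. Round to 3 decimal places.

Call the three points A, B, C in the order given.
Side lengths²: AB² = 20, AC² = 26, BC² = 18.
Since AC² = 26 < 20 + 18 = 38, the triangle is acute, so the smallest enclosing circle is the circumcircle.
Circumcentre = (-11/3, 8/3), r² = 65/9.
Diameter = 2r = 2√(65/9) ≈ 5.375.

5.375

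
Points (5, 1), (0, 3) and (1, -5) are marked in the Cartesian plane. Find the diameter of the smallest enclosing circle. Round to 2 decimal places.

8.24

Call the three points A, B, C in the order given.
Side lengths²: AB² = 29, AC² = 52, BC² = 65.
Since BC² = 65 < 52 + 29 = 81, the triangle is acute, so the smallest enclosing circle is the circumcircle.
Circumcentre = (51/38, -17/19), r² = 24505/1444.
Diameter = 2r = 2√(24505/1444) ≈ 8.24.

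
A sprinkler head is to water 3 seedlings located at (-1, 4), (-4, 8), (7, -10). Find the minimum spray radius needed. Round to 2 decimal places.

Call the three points A, B, C in the order given.
Side lengths²: AB² = 25, AC² = 260, BC² = 445.
Since BC² = 445 ≥ 260 + 25 = 285, the angle opposite BC is not acute, so the smallest enclosing circle has BC as diameter.
Centre = midpoint of BC = (1.5, -1), r² = 445/4 = 111.25.
r = √(111.25) ≈ 10.55.

10.55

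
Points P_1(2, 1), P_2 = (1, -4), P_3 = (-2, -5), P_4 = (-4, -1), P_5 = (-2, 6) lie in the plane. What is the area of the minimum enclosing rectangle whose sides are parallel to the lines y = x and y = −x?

71.5

In coordinates u = x + y, v = x − y the rectangle is axis-aligned; the map (x,y)→(u,v) scales areas by 2.
u-values: 3, -3, -7, -5, 4; range = 4 − (-7) = 11.
v-values: 1, 5, 3, -3, -8; range = 5 − (-8) = 13.
Area = (11 × 13) / 2 = 71.5.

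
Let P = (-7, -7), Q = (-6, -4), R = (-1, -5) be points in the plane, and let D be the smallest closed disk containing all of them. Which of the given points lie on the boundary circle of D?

P, R

Side lengths²: PQ² = 10, PR² = 40, QR² = 26.
Since PR² = 40 ≥ 26 + 10 = 36, the angle opposite PR is not acute, so the smallest enclosing circle has PR as diameter.
Centre = midpoint of PR = (-4, -6), r² = 40/4 = 10.
The points at distance exactly r from the centre are P, R — 2 points.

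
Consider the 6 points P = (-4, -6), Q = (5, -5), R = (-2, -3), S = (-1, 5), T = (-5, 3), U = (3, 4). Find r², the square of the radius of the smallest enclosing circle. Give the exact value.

A smallest enclosing disk is always determined by at most three of the input points on its boundary.
The farthest pair is Q–T with squared distance 164. The circle on this segment as diameter has centre (0, -1) and r² = 164/4 = 41.
Check P: distance² to centre = 41 ≤ 41, so it lies inside.
All remaining points lie in this disk, and no smaller disk contains both endpoints, so this is the minimum enclosing circle.

41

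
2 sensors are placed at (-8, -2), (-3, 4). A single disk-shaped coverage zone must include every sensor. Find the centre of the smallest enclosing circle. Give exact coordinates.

The smallest circle enclosing two points has them as diameter endpoints.
Centre = midpoint = (-5.5, 1); r² = |(-8, -2)−(-3, 4)|²/4 = 61/4 = 15.25.
Centre = (-5.5, 1).

(-5.5, 1)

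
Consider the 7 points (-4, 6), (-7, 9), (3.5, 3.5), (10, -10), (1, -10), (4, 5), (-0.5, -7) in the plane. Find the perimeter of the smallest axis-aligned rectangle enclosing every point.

72

Width = max x − min x = 10 − (-7) = 17.
Height = max y − min y = 9 − (-10) = 19.
Perimeter = 2(17 + 19) = 72.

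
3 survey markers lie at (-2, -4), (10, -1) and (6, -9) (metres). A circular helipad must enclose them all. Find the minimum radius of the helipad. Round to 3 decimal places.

Call the three points A, B, C in the order given.
Side lengths²: AB² = 153, AC² = 89, BC² = 80.
Since AB² = 153 < 89 + 80 = 169, the triangle is acute, so the smallest enclosing circle is the circumcircle.
Circumcentre = (29/7, -43/14), r² = 7565/196.
r = √(7565/196) ≈ 6.213.

6.213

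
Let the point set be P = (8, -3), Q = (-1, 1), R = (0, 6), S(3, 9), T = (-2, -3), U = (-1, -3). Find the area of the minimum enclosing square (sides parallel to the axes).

144

The bounding box has width 10 and height 12.
An axis-aligned square enclosing the set must have side ≥ max(width, height).
So the minimum side is max(10, 12) = 12.
Area = 12² = 144.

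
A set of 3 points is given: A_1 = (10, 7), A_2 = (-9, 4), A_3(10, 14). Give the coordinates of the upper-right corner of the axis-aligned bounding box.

x-range [-9, 10], y-range [4, 14].
The upper-right corner is (10, 14).

(10, 14)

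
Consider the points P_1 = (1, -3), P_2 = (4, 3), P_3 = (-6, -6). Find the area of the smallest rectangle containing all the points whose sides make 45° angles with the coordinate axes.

In coordinates u = x + y, v = x − y the rectangle is axis-aligned; the map (x,y)→(u,v) scales areas by 2.
u-values: -2, 7, -12; range = 7 − (-12) = 19.
v-values: 4, 1, 0; range = 4 − 0 = 4.
Area = (19 × 4) / 2 = 38.

38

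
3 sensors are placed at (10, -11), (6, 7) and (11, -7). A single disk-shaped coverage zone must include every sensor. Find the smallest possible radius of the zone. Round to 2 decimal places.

9.22

Call the three points A, B, C in the order given.
Side lengths²: AB² = 340, AC² = 17, BC² = 221.
Since AB² = 340 ≥ 221 + 17 = 238, the angle opposite AB is not acute, so the smallest enclosing circle has AB as diameter.
Centre = midpoint of AB = (8, -2), r² = 340/4 = 85.
r = √85 ≈ 9.22.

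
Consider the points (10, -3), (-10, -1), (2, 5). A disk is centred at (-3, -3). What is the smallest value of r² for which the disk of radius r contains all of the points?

169

The required radius is the distance from (-3, -3) to the farthest point.
Squared distances: 169, 53, 89.
Maximum is 169, attained at (10, -3).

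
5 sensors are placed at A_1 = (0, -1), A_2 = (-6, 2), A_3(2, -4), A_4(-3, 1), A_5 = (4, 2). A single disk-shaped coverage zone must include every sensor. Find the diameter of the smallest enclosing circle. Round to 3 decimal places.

10.541

The minimum enclosing circle is determined by three boundary points: A_2, A_3, A_5.
Their circumcentre is (-1, 1/3) with r² = 250/9.
The farthest remaining point A_4 is at distance² 40/9 ≤ 250/9.
Diameter = 2r = 2√(250/9) ≈ 10.541.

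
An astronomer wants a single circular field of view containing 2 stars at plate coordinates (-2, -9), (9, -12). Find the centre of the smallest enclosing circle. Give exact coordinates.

(3.5, -10.5)

The smallest circle enclosing two points has them as diameter endpoints.
Centre = midpoint = (3.5, -10.5); r² = |(-2, -9)−(9, -12)|²/4 = 130/4 = 32.5.
Centre = (3.5, -10.5).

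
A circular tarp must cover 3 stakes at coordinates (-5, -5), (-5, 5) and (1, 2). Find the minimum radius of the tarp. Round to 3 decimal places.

Call the three points A, B, C in the order given.
Side lengths²: AB² = 100, AC² = 85, BC² = 45.
Since AB² = 100 < 85 + 45 = 130, the triangle is acute, so the smallest enclosing circle is the circumcircle.
Circumcentre = (-3.75, 0), r² = 26.5625.
r = √(26.5625) ≈ 5.154.

5.154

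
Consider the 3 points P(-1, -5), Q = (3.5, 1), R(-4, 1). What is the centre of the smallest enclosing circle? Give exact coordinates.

Side lengths²: PQ² = 56.25, PR² = 45, QR² = 56.25.
Since QR² = 56.25 < 56.25 + 45 = 101.25, the triangle is acute, so the smallest enclosing circle is the circumcircle.
Circumcentre = (-0.25, -0.875), r² = 17.578125.
Centre = (-0.25, -0.875).

(-0.25, -0.875)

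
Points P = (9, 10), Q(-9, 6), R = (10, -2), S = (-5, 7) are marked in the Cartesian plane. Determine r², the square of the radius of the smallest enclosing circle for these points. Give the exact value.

By Welzl's lemma the MEC is supported by two points (diametrically opposite) or three points (on a circumcircle).
The minimum enclosing circle is determined by three boundary points: P, Q, R.
Their circumcentre is (23/22, 145/44) with r² = 209525/1936.
The farthest remaining point S is at distance² 97325/1936 ≤ 209525/1936.

209525/1936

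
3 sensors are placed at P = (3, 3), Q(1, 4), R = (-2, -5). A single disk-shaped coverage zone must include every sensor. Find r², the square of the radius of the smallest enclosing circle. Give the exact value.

Side lengths²: PQ² = 5, PR² = 89, QR² = 90.
Since QR² = 90 < 89 + 5 = 94, the triangle is acute, so the smallest enclosing circle is the circumcircle.
Circumcentre = (-1/14, -9/14), r² = 2225/98.

2225/98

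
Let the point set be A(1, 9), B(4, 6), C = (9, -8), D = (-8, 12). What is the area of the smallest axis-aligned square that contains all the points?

The bounding box has width 17 and height 20.
An axis-aligned square enclosing the set must have side ≥ max(width, height).
So the minimum side is max(17, 20) = 20.
Area = 20² = 400.

400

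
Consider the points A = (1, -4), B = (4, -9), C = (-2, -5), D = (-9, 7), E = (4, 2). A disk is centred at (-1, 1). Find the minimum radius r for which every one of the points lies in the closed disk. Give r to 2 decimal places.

11.18

The required radius is the distance from (-1, 1) to the farthest point.
Squared distances: 29, 125, 37, 100, 26.
Maximum is 125, attained at B.
r = √125 ≈ 11.18.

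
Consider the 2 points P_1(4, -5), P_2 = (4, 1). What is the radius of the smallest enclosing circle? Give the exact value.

3

The smallest circle enclosing two points has them as diameter endpoints.
Centre = midpoint = (4, -2); r² = |P_1P_2|²/4 = 36/4 = 9.
r = √9 = 3.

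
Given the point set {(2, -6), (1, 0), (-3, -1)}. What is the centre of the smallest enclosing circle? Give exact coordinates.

Call the three points A, B, C in the order given.
Side lengths²: AB² = 37, AC² = 50, BC² = 17.
Since AC² = 50 < 37 + 17 = 54, the triangle is acute, so the smallest enclosing circle is the circumcircle.
Circumcentre = (-0.3, -3.3), r² = 12.58.
Centre = (-0.3, -3.3).

(-0.3, -3.3)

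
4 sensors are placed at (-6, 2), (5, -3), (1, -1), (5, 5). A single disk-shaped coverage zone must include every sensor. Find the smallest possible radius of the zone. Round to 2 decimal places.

6.26

The minimum enclosing circle is determined by three boundary points: (-6, 2), (5, -3), (5, 5).
Their circumcentre is (2/11, 1) with r² = 4745/121.
The farthest remaining point (1, -1) is at distance² 565/121 ≤ 4745/121.
r = √(4745/121) ≈ 6.26.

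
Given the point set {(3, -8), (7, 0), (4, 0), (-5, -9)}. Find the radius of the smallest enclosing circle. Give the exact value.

The minimum enclosing circle of a finite set is fixed by two of the points (as a diameter) or three (as a circumcircle).
The farthest pair is (7, 0)–(-5, -9) with squared distance 225. The circle on this segment as diameter has centre (1, -4.5) and r² = 225/4 = 56.25.
Check (3, -8): distance² to centre = 16.25 ≤ 56.25, so it lies inside.
All remaining points lie in this disk, and no smaller disk contains both endpoints, so this is the minimum enclosing circle.
r = √(56.25) = 7.5.

7.5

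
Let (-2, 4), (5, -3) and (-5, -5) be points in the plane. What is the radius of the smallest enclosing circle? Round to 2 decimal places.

Call the three points A, B, C in the order given.
Side lengths²: AB² = 98, AC² = 90, BC² = 104.
Since BC² = 104 < 98 + 90 = 188, the triangle is acute, so the smallest enclosing circle is the circumcircle.
Circumcentre = (-0.5, -1.5), r² = 32.5.
r = √(32.5) ≈ 5.70.

5.70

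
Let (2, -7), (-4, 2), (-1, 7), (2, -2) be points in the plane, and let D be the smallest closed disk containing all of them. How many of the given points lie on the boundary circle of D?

2

By Welzl's lemma the MEC is supported by two points (diametrically opposite) or three points (on a circumcircle).
The farthest pair is (2, -7)–(-1, 7) with squared distance 205. The circle on this segment as diameter has centre (0.5, 0) and r² = 205/4 = 51.25.
Check (-4, 2): distance² to centre = 24.25 ≤ 51.25, so it lies inside.
All remaining points lie in this disk, and no smaller disk contains both endpoints, so this is the minimum enclosing circle.
The points at distance exactly r from the centre are (2, -7), (-1, 7) — 2 points.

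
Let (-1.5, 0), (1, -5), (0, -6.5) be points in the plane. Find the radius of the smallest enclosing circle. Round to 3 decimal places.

3.335

Call the three points A, B, C in the order given.
Side lengths²: AB² = 31.25, AC² = 44.5, BC² = 3.25.
Since AC² = 44.5 ≥ 31.25 + 3.25 = 34.5, the angle opposite AC is not acute, so the smallest enclosing circle has AC as diameter.
Centre = midpoint of AC = (-0.75, -3.25), r² = 44.5/4 = 11.125.
r = √(11.125) ≈ 3.335.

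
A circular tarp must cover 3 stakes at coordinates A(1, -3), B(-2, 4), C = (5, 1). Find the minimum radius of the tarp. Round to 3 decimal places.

Side lengths²: AB² = 58, AC² = 32, BC² = 58.
Since BC² = 58 < 58 + 32 = 90, the triangle is acute, so the smallest enclosing circle is the circumcircle.
Circumcentre = (0.9, 1.1), r² = 16.82.
r = √(16.82) ≈ 4.101.

4.101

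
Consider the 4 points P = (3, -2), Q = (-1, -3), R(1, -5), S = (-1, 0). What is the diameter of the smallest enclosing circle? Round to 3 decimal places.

5.427

The minimum enclosing circle is determined by three boundary points: P, R, S.
Their circumcentre is (0.3125, -2.375) with r² = 7.36328125.
The farthest remaining point Q is at distance² 2.11328125 ≤ 7.36328125.
Diameter = 2r = 2√(7.36328125) ≈ 5.427.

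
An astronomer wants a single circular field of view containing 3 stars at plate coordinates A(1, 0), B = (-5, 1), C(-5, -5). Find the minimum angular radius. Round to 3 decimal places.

3.959

Side lengths²: AB² = 37, AC² = 61, BC² = 36.
Since AC² = 61 < 37 + 36 = 73, the triangle is acute, so the smallest enclosing circle is the circumcircle.
Circumcentre = (-29/12, -2), r² = 2257/144.
r = √(2257/144) ≈ 3.959.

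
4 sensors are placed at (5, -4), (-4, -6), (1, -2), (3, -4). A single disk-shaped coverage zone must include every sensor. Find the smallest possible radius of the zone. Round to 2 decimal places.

The minimum enclosing circle of a finite set is fixed by two of the points (as a diameter) or three (as a circumcircle).
The farthest pair is (5, -4)–(-4, -6) with squared distance 85. The circle on this segment as diameter has centre (0.5, -5) and r² = 85/4 = 21.25.
Check (1, -2): distance² to centre = 9.25 ≤ 21.25, so it lies inside.
All remaining points lie in this disk, and no smaller disk contains both endpoints, so this is the minimum enclosing circle.
r = √(21.25) ≈ 4.61.

4.61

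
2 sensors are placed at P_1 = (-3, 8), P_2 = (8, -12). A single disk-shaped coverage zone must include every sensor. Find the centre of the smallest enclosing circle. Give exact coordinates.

(2.5, -2)

The smallest circle enclosing two points has them as diameter endpoints.
Centre = midpoint = (2.5, -2); r² = |P_1P_2|²/4 = 521/4 = 130.25.
Centre = (2.5, -2).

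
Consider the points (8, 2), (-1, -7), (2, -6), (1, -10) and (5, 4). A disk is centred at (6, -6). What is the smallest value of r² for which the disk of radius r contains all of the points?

The required radius is the distance from (6, -6) to the farthest point.
Squared distances: 68, 50, 16, 41, 101.
Maximum is 101, attained at (5, 4).

101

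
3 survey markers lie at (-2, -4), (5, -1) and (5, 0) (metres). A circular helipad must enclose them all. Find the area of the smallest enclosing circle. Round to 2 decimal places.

Call the three points A, B, C in the order given.
Side lengths²: AB² = 58, AC² = 65, BC² = 1.
Since AC² = 65 ≥ 58 + 1 = 59, the angle opposite AC is not acute, so the smallest enclosing circle has AC as diameter.
Centre = midpoint of AC = (1.5, -2), r² = 65/4 = 16.25.
Area = π·r² = π·16.25 ≈ 51.05.

51.05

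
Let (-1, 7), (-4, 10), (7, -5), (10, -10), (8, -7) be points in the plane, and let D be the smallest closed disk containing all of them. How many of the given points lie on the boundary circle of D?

The minimum enclosing circle of a finite set is fixed by two of the points (as a diameter) or three (as a circumcircle).
The farthest pair is (-4, 10)–(10, -10) with squared distance 596. The circle on this segment as diameter has centre (3, 0) and r² = 596/4 = 149.
Check (-1, 7): distance² to centre = 65 ≤ 149, so it lies inside.
All remaining points lie in this disk, and no smaller disk contains both endpoints, so this is the minimum enclosing circle.
The points at distance exactly r from the centre are (-4, 10), (10, -10) — 2 points.

2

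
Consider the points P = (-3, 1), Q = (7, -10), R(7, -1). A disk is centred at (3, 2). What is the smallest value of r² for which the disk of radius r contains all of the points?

160

The required radius is the distance from (3, 2) to the farthest point.
Squared distances: 37, 160, 25.
Maximum is 160, attained at Q.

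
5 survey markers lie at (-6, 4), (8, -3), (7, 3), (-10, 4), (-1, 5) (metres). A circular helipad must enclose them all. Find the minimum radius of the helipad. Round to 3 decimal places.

The farthest pair is (8, -3)–(-10, 4) with squared distance 373. The circle on this segment as diameter has centre (-1, 0.5) and r² = 373/4 = 93.25.
Check (-6, 4): distance² to centre = 37.25 ≤ 93.25, so it lies inside.
All remaining points lie in this disk, and no smaller disk contains both endpoints, so this is the minimum enclosing circle.
r = √(93.25) ≈ 9.657.

9.657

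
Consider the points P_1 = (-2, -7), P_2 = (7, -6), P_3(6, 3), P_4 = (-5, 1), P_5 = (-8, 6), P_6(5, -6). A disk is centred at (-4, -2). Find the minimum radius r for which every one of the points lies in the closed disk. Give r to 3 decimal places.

11.705

The required radius is the distance from (-4, -2) to the farthest point.
Squared distances: 29, 137, 125, 10, 80, 97.
Maximum is 137, attained at P_2.
r = √137 ≈ 11.705.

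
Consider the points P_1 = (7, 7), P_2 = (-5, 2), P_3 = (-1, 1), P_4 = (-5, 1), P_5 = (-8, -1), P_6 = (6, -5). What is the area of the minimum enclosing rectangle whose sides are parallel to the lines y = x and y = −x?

In coordinates u = x + y, v = x − y the rectangle is axis-aligned; the map (x,y)→(u,v) scales areas by 2.
u-values: 14, -3, 0, -4, -9, 1; range = 14 − (-9) = 23.
v-values: 0, -7, -2, -6, -7, 11; range = 11 − (-7) = 18.
Area = (23 × 18) / 2 = 207.

207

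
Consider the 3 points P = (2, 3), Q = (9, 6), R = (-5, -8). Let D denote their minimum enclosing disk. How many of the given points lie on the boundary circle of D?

Side lengths²: PQ² = 58, PR² = 170, QR² = 392.
Since QR² = 392 ≥ 170 + 58 = 228, the angle opposite QR is not acute, so the smallest enclosing circle has QR as diameter.
Centre = midpoint of QR = (2, -1), r² = 392/4 = 98.
The points at distance exactly r from the centre are Q, R — 2 points.

2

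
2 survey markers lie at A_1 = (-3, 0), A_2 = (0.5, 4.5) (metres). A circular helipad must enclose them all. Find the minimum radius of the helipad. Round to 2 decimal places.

2.85

The smallest circle enclosing two points has them as diameter endpoints.
Centre = midpoint = (-1.25, 2.25); r² = |A_1A_2|²/4 = 32.5/4 = 8.125.
r = √(8.125) ≈ 2.85.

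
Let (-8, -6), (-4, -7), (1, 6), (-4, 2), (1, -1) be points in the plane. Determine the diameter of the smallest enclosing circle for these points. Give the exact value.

15

A smallest enclosing disk is always determined by at most three of the input points on its boundary.
The farthest pair is (-8, -6)–(1, 6) with squared distance 225. The circle on this segment as diameter has centre (-3.5, 0) and r² = 225/4 = 56.25.
Check (-4, -7): distance² to centre = 49.25 ≤ 56.25, so it lies inside.
All remaining points lie in this disk, and no smaller disk contains both endpoints, so this is the minimum enclosing circle.
Diameter = 2r = 2√(56.25) = 15.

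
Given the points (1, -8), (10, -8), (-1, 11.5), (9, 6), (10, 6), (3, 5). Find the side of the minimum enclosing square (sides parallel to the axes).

19.5

The bounding box has width 11 and height 19.5.
An axis-aligned square enclosing the set must have side ≥ max(width, height).
So the minimum side is max(11, 19.5) = 19.5.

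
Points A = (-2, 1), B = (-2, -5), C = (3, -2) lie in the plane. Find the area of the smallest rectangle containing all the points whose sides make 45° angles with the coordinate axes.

32

In coordinates u = x + y, v = x − y the rectangle is axis-aligned; the map (x,y)→(u,v) scales areas by 2.
u-values: -1, -7, 1; range = 1 − (-7) = 8.
v-values: -3, 3, 5; range = 5 − (-3) = 8.
Area = (8 × 8) / 2 = 32.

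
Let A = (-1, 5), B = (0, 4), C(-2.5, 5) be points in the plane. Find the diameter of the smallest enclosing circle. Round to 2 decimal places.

Side lengths²: AB² = 2, AC² = 2.25, BC² = 7.25.
Since BC² = 7.25 ≥ 2.25 + 2 = 4.25, the angle opposite BC is not acute, so the smallest enclosing circle has BC as diameter.
Centre = midpoint of BC = (-1.25, 4.5), r² = 7.25/4 = 1.8125.
Diameter = 2r = 2√(1.8125) ≈ 2.69.

2.69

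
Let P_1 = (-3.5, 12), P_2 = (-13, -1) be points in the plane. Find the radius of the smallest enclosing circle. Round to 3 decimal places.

8.051

The smallest circle enclosing two points has them as diameter endpoints.
Centre = midpoint = (-8.25, 5.5); r² = |P_1P_2|²/4 = 259.25/4 = 64.8125.
r = √(64.8125) ≈ 8.051.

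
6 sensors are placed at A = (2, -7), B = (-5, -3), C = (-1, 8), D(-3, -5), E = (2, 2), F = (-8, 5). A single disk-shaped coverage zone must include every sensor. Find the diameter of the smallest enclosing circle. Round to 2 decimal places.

By Welzl's lemma the MEC is supported by two points (diametrically opposite) or three points (on a circumcircle).
The minimum enclosing circle is determined by three boundary points: A, C, F.
Their circumcentre is (-33/19, 1/19) with r² = 22997/361.
The farthest remaining point D is at distance² 9792/361 ≤ 22997/361.
Diameter = 2r = 2√(22997/361) ≈ 15.96.

15.96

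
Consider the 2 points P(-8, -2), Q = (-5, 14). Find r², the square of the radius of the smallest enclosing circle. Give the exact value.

The smallest circle enclosing two points has them as diameter endpoints.
Centre = midpoint = (-6.5, 6); r² = |PQ|²/4 = 265/4 = 66.25.

66.25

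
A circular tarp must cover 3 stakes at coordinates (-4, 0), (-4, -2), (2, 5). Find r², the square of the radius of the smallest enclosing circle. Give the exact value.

21.25

Call the three points A, B, C in the order given.
Side lengths²: AB² = 4, AC² = 61, BC² = 85.
Since BC² = 85 ≥ 61 + 4 = 65, the angle opposite BC is not acute, so the smallest enclosing circle has BC as diameter.
Centre = midpoint of BC = (-1, 1.5), r² = 85/4 = 21.25.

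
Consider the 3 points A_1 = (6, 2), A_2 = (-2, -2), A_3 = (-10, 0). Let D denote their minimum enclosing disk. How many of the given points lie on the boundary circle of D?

Side lengths²: A_1A_2² = 80, A_1A_3² = 260, A_2A_3² = 68.
Since A_1A_3² = 260 ≥ 80 + 68 = 148, the angle opposite A_1A_3 is not acute, so the smallest enclosing circle has A_1A_3 as diameter.
Centre = midpoint of A_1A_3 = (-2, 1), r² = 260/4 = 65.
The points at distance exactly r from the centre are A_1, A_3 — 2 points.

2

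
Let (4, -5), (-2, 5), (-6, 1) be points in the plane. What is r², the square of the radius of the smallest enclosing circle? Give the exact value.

Call the three points A, B, C in the order given.
Side lengths²: AB² = 136, AC² = 136, BC² = 32.
Since AC² = 136 < 136 + 32 = 168, the triangle is acute, so the smallest enclosing circle is the circumcircle.
Circumcentre = (-0.25, -0.75), r² = 36.125.

36.125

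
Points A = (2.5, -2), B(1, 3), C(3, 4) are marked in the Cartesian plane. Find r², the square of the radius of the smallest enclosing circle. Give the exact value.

Side lengths²: AB² = 27.25, AC² = 36.25, BC² = 5.
Since AC² = 36.25 ≥ 27.25 + 5 = 32.25, the angle opposite AC is not acute, so the smallest enclosing circle has AC as diameter.
Centre = midpoint of AC = (2.75, 1), r² = 36.25/4 = 9.0625.

9.0625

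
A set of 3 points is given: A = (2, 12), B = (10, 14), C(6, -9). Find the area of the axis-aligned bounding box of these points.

184

x ranges over [2, 10], width 8.
y ranges over [-9, 14], height 23.
Area = 8 × 23 = 184.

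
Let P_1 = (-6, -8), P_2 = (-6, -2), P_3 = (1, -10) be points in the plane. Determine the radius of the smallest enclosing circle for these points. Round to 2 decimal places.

5.32

Side lengths²: P_1P_2² = 36, P_1P_3² = 53, P_2P_3² = 113.
Since P_2P_3² = 113 ≥ 53 + 36 = 89, the angle opposite P_2P_3 is not acute, so the smallest enclosing circle has P_2P_3 as diameter.
Centre = midpoint of P_2P_3 = (-2.5, -6), r² = 113/4 = 28.25.
r = √(28.25) ≈ 5.32.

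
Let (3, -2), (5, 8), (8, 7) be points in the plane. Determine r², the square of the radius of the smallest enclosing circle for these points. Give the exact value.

26.9140625

Call the three points A, B, C in the order given.
Side lengths²: AB² = 104, AC² = 106, BC² = 10.
Since AC² = 106 < 104 + 10 = 114, the triangle is acute, so the smallest enclosing circle is the circumcircle.
Circumcentre = (4.9375, 2.8125), r² = 26.9140625.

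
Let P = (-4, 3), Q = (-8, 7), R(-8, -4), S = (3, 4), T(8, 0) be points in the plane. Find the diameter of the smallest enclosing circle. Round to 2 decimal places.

By Welzl's lemma the MEC is supported by two points (diametrically opposite) or three points (on a circumcircle).
The minimum enclosing circle is determined by three boundary points: Q, R, T.
Their circumcentre is (-0.875, 1.5) with r² = 81.015625.
The farthest remaining point S is at distance² 21.265625 ≤ 81.015625.
Diameter = 2r = 2√(81.015625) ≈ 18.00.

18.00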